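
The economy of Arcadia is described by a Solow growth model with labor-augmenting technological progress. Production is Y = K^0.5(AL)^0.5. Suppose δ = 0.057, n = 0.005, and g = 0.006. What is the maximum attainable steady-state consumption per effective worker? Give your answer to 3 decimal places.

Capital per effective worker breaks even when investment replaces (n + g + δ)·k; here n + g + δ = 0.068.
Golden rule sets MPK = n+g+δ: 0.5·k^(0.5−1) = 0.068, so k_gold = (0.5/0.068)^(1/0.5) ≈ 54.0657.
y_gold = 54.0657^0.5 ≈ 7.3529.
c_gold = y_gold − (n+g+δ)·k_gold = 7.3529 − 0.068·54.0657 ≈ 3.6765.

c_gold ≈ 3.676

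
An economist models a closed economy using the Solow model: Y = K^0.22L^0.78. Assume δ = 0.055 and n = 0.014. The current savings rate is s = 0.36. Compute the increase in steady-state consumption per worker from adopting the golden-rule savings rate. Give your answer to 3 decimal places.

n + δ = 0.014 + 0.055 = 0.069.
Current steady state (s = 0.36): k* = (0.36/0.069)^(1/0.78) ≈ 8.3140, y* = 8.3140^0.22 ≈ 1.5935, c* = (1−0.36)·1.5935 ≈ 1.0199.
Setting f'(k) = n+δ gives 0.22·k^(0.22−1) = 0.069, hence k_gold = (0.22/0.069)^(1/0.78) ≈ 4.4219.
y_gold = 4.4219^0.22 ≈ 1.3869, c_gold = y_gold − 0.069·k_gold ≈ 1.0818.
Gain: Δc = 1.0818 − 1.0199 ≈ 0.0619.

Δc ≈ 0.062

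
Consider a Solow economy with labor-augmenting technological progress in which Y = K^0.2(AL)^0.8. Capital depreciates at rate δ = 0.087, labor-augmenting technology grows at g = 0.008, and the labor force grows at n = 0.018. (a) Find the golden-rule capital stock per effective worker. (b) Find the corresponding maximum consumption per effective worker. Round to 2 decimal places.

n + g + δ = 0.018 + 0.008 + 0.087 = 0.113.
At the golden rule the marginal product of capital equals n+g+δ: 0.2·k^(0.2−1) = 0.113. Solving, k_gold = (0.2/0.113)^(1/0.8) ≈ 2.0415.
y_gold = 2.0415^0.2 ≈ 1.1534; c_gold = y_gold − 0.113·k_gold ≈ 0.9227.

(a) k_gold ≈ 2.04; (b) c_gold ≈ 0.92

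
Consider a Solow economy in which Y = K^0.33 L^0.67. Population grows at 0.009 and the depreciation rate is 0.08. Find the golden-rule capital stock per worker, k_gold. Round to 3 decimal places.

Capital per worker breaks even when investment replaces (n + δ)·k; here n + δ = 0.089.
Maximizing c = f(k) − (n+δ)·k gives f'(k) = n+δ, i.e. 0.33·k^(0.33−1) = 0.089, so k_gold = (0.33/0.089)^(1/0.67) ≈ 7.0703.

k_gold ≈ 7.070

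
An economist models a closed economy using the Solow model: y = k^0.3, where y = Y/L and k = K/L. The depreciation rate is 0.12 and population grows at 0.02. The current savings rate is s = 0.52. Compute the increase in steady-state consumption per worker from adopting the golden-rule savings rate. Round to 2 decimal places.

Δc ≈ 0.13

n + δ = 0.02 + 0.12 = 0.14.
Current steady state (s = 0.52): k* = (0.52/0.14)^(1/0.7) ≈ 6.5179, y* = 6.5179^0.3 ≈ 1.7548, c* = (1−0.52)·1.7548 ≈ 0.8423.
Maximizing c = f(k) − (n+δ)·k gives f'(k) = n+δ, i.e. 0.3·k^(0.3−1) = 0.14, so k_gold = (0.3/0.14)^(1/0.7) ≈ 2.9706.
y_gold = 2.9706^0.3 ≈ 1.3863, c_gold = y_gold − 0.14·k_gold ≈ 0.9704.
Gain: Δc = 0.9704 − 0.8423 ≈ 0.1281.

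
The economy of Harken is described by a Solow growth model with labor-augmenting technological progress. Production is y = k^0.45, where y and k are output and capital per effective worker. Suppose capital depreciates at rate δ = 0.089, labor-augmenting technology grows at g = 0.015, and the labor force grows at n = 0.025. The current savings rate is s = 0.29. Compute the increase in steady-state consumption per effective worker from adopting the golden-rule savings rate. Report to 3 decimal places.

Δc ≈ 0.151

n + g + δ = 0.025 + 0.015 + 0.089 = 0.129.
Current steady state (s = 0.29): k* = (0.29/0.129)^(1/0.55) ≈ 4.3617, y* = 4.3617^0.45 ≈ 1.9402, c* = (1−0.29)·1.9402 ≈ 1.3775.
Golden rule sets MPK = n+g+δ: 0.45·k^(0.45−1) = 0.129, so k_gold = (0.45/0.129)^(1/0.55) ≈ 9.6959.
y_gold = 9.6959^0.45 ≈ 2.7795, c_gold = y_gold − 0.129·k_gold ≈ 1.5287.
Gain: Δc = 1.5287 − 1.3775 ≈ 0.1512.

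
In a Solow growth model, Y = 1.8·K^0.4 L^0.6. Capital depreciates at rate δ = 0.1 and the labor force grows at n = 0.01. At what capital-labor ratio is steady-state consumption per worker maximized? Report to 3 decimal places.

Capital per worker breaks even when investment replaces (n + δ)·k; here n + δ = 0.11.
Maximizing c = f(k) − (n+δ)·k gives f'(k) = n+δ, i.e. 0.4·1.8·k^(0.4−1) = 0.11, so k_gold = (0.4·1.8/0.11)^(1/0.6) ≈ 22.9034.

k_gold ≈ 22.903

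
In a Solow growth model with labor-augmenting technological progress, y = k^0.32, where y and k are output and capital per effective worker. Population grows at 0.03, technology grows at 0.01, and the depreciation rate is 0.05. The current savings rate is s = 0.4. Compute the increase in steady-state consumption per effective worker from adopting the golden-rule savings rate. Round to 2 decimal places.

n + g + δ = 0.03 + 0.01 + 0.05 = 0.09.
Current steady state (s = 0.4): k* = (0.4/0.09)^(1/0.68) ≈ 8.9675, y* = 8.9675^0.32 ≈ 2.0177, c* = (1−0.4)·2.0177 ≈ 1.2106.
Maximizing c = f(k) − (n+g+δ)·k gives f'(k) = n+g+δ, i.e. 0.32·k^(0.32−1) = 0.09, so k_gold = (0.32/0.09)^(1/0.68) ≈ 6.4589.
y_gold = 6.4589^0.32 ≈ 1.8166, c_gold = y_gold − 0.09·k_gold ≈ 1.2353.
Gain: Δc = 1.2353 − 1.2106 ≈ 0.0246.

Δc ≈ 0.02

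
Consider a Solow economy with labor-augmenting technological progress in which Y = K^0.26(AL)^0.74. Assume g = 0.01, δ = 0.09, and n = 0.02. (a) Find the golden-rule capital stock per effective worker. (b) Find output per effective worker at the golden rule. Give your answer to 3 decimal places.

The effective depreciation rate is n + g + δ = 0.02 + 0.01 + 0.09 = 0.12.
At the golden rule the marginal product of capital equals n+g+δ: 0.26·k^(0.26−1) = 0.12. Solving, k_gold = (0.26/0.12)^(1/0.74) ≈ 2.8430.
y_gold = 2.8430^0.26 ≈ 1.3121.

(a) k_gold ≈ 2.843; (b) y_gold ≈ 1.312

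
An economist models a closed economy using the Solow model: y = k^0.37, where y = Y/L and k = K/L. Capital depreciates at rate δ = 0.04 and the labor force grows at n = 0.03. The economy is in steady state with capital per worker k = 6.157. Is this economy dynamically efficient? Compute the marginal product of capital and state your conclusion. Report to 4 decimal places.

dynamically efficient; MPK ≈ 0.1177

Capital per worker breaks even when investment replaces (n + δ)·k; here n + δ = 0.07.
MPK = 0.37·k^(0.37−1) = 0.37·6.157^(-0.63) ≈ 0.1177.
MPK > 0.07, so the economy is dynamically efficient (under-saving).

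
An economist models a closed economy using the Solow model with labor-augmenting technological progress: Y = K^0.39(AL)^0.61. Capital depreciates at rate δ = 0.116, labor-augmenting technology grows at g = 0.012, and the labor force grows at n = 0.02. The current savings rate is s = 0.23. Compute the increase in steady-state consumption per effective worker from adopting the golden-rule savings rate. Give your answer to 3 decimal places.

Break-even investment rate: n + g + δ = 0.02 + 0.012 + 0.116 = 0.148.
Current steady state (s = 0.23): k* = (0.23/0.148)^(1/0.61) ≈ 2.0601, y* = 2.0601^0.39 ≈ 1.3256, c* = (1−0.23)·1.3256 ≈ 1.0207.
Setting f'(k) = n+g+δ gives 0.39·k^(0.39−1) = 0.148, hence k_gold = (0.39/0.148)^(1/0.61) ≈ 4.8960.
y_gold = 4.8960^0.39 ≈ 1.8580, c_gold = y_gold − 0.148·k_gold ≈ 1.1334.
Gain: Δc = 1.1334 − 1.0207 ≈ 0.1126.

Δc ≈ 0.113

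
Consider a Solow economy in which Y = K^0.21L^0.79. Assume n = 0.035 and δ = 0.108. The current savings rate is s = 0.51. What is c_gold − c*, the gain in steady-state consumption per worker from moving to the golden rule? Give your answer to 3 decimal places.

Δc ≈ 0.188

Break-even investment rate: n + δ = 0.035 + 0.108 = 0.143.
Current steady state (s = 0.51): k* = (0.51/0.143)^(1/0.79) ≈ 5.0007, y* = 5.0007^0.21 ≈ 1.4022, c* = (1−0.51)·1.4022 ≈ 0.6871.
Golden rule sets MPK = n+δ: 0.21·k^(0.21−1) = 0.143, so k_gold = (0.21/0.143)^(1/0.79) ≈ 1.6265.
y_gold = 1.6265^0.21 ≈ 1.1075, c_gold = y_gold − 0.143·k_gold ≈ 0.8750.
Gain: Δc = 0.8750 − 0.6871 ≈ 0.1879.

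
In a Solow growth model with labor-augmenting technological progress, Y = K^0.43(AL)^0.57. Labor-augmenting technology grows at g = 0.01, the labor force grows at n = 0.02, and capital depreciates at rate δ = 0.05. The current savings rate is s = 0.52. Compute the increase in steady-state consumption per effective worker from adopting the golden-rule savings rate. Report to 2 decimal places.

Capital per effective worker breaks even when investment replaces (n + g + δ)·k; here n + g + δ = 0.08.
Current steady state (s = 0.52): k* = (0.52/0.08)^(1/0.57) ≈ 26.6786, y* = 26.6786^0.43 ≈ 4.1044, c* = (1−0.52)·4.1044 ≈ 1.9701.
Setting f'(k) = n+g+δ gives 0.43·k^(0.43−1) = 0.08, hence k_gold = (0.43/0.08)^(1/0.57) ≈ 19.1146.
y_gold = 19.1146^0.43 ≈ 3.5562, c_gold = y_gold − 0.08·k_gold ≈ 2.0270.
Gain: Δc = 2.0270 − 1.9701 ≈ 0.0569.

Δc ≈ 0.06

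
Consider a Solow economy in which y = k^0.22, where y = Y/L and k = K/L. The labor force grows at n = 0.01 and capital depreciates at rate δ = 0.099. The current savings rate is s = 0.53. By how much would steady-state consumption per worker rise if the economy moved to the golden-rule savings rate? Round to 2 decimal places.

n + δ = 0.01 + 0.099 = 0.109.
Current steady state (s = 0.53): k* = (0.53/0.109)^(1/0.78) ≈ 7.5958, y* = 7.5958^0.22 ≈ 1.5622, c* = (1−0.53)·1.5622 ≈ 0.7342.
At the golden rule the marginal product of capital equals n+δ: 0.22·k^(0.22−1) = 0.109. Solving, k_gold = (0.22/0.109)^(1/0.78) ≈ 2.4605.
y_gold = 2.4605^0.22 ≈ 1.2191, c_gold = y_gold − 0.109·k_gold ≈ 0.9509.
Gain: Δc = 0.9509 − 0.7342 ≈ 0.2166.

Δc ≈ 0.22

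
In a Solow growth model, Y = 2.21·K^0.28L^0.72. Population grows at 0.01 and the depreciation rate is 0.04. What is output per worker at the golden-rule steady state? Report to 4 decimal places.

Capital per worker breaks even when investment replaces (n + δ)·k; here n + δ = 0.05.
Golden rule sets MPK = n+δ: 0.28·2.21·k^(0.28−1) = 0.05, so k_gold = (0.28·2.21/0.05)^(1/0.72) ≈ 32.9210.
Output: y_gold = 2.21·k_gold^0.28 = 2.21·32.9210^0.28 ≈ 5.8787.

y_gold ≈ 5.8787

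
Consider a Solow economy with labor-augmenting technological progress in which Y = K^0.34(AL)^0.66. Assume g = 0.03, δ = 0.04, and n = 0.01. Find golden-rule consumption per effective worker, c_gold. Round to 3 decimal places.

c_gold ≈ 1.391

The effective depreciation rate is n + g + δ = 0.01 + 0.03 + 0.04 = 0.08.
At the golden rule the marginal product of capital equals n+g+δ: 0.34·k^(0.34−1) = 0.08. Solving, k_gold = (0.34/0.08)^(1/0.66) ≈ 8.9558.
y_gold = 8.9558^0.34 ≈ 2.1072.
c_gold = y_gold − (n+g+δ)·k_gold = 2.1072 − 0.08·8.9558 ≈ 1.3908.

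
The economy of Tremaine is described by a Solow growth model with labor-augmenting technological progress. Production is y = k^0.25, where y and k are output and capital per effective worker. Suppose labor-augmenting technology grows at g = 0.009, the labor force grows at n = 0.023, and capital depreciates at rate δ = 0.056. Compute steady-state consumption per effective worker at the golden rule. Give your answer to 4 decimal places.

Capital per effective worker breaks even when investment replaces (n + g + δ)·k; here n + g + δ = 0.088.
Maximizing c = f(k) − (n+g+δ)·k gives f'(k) = n+g+δ, i.e. 0.25·k^(0.25−1) = 0.088, so k_gold = (0.25/0.088)^(1/0.75) ≈ 4.0236.
y_gold = 4.0236^0.25 ≈ 1.4163.
c_gold = y_gold − (n+g+δ)·k_gold = 1.4163 − 0.088·4.0236 ≈ 1.0622.

c_gold ≈ 1.0622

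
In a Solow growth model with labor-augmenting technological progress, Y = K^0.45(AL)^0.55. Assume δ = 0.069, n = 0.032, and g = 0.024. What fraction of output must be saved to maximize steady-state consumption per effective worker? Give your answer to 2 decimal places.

n + g + δ = 0.032 + 0.024 + 0.069 = 0.125.
At the golden rule MPK = n+g+δ, and in any Cobb-Douglas steady state s = (n+g+δ)·k/y = MPK·k/y = capital's share 0.45.

s_gold = 0.45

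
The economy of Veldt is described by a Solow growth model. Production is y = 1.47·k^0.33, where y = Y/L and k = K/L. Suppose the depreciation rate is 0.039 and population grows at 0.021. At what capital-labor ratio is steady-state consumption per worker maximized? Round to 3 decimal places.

k_gold ≈ 22.633

n + δ = 0.021 + 0.039 = 0.06.
Setting f'(k) = n+δ gives 0.33·1.47·k^(0.33−1) = 0.06, hence k_gold = (0.33·1.47/0.06)^(1/0.67) ≈ 22.6332.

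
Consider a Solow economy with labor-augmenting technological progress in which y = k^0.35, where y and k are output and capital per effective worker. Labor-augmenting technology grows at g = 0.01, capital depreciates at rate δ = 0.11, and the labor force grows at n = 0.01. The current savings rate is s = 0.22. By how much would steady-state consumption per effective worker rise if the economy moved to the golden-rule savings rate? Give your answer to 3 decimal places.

Δc ≈ 0.073

Capital per effective worker breaks even when investment replaces (n + g + δ)·k; here n + g + δ = 0.13.
Current steady state (s = 0.22): k* = (0.22/0.13)^(1/0.65) ≈ 2.2465, y* = 2.2465^0.35 ≈ 1.3275, c* = (1−0.22)·1.3275 ≈ 1.0354.
Golden rule sets MPK = n+g+δ: 0.35·k^(0.35−1) = 0.13, so k_gold = (0.35/0.13)^(1/0.65) ≈ 4.5891.
y_gold = 4.5891^0.35 ≈ 1.7045, c_gold = y_gold − 0.13·k_gold ≈ 1.1079.
Gain: Δc = 1.1079 − 1.0354 ≈ 0.0725.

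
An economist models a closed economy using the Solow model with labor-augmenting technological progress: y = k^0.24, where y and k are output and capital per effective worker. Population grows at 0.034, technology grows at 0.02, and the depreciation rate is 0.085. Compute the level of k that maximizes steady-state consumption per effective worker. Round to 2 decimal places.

Break-even investment rate: n + g + δ = 0.034 + 0.02 + 0.085 = 0.139.
Maximizing c = f(k) − (n+g+δ)·k gives f'(k) = n+g+δ, i.e. 0.24·k^(0.24−1) = 0.139, so k_gold = (0.24/0.139)^(1/0.76) ≈ 2.0516.

k_gold ≈ 2.05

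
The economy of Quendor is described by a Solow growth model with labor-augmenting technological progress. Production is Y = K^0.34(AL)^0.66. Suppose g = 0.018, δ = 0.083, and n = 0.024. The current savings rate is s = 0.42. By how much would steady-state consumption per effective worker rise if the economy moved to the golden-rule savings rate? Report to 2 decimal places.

Δc ≈ 0.02

The effective depreciation rate is n + g + δ = 0.024 + 0.018 + 0.083 = 0.125.
Current steady state (s = 0.42): k* = (0.42/0.125)^(1/0.66) ≈ 6.2731, y* = 6.2731^0.34 ≈ 1.8670, c* = (1−0.42)·1.8670 ≈ 1.0829.
Golden rule sets MPK = n+g+δ: 0.34·k^(0.34−1) = 0.125, so k_gold = (0.34/0.125)^(1/0.66) ≈ 4.5545.
y_gold = 4.5545^0.34 ≈ 1.6744, c_gold = y_gold − 0.125·k_gold ≈ 1.1051.
Gain: Δc = 1.1051 − 1.0829 ≈ 0.0223.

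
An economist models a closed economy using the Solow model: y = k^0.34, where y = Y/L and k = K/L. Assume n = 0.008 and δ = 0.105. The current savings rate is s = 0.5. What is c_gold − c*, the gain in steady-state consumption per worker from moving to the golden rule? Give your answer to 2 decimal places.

Break-even investment rate: n + δ = 0.008 + 0.105 = 0.113.
Current steady state (s = 0.5): k* = (0.5/0.113)^(1/0.66) ≈ 9.5197, y* = 9.5197^0.34 ≈ 2.1515, c* = (1−0.5)·2.1515 ≈ 1.0757.
Golden rule sets MPK = n+δ: 0.34·k^(0.34−1) = 0.113, so k_gold = (0.34/0.113)^(1/0.66) ≈ 5.3070.
y_gold = 5.3070^0.34 ≈ 1.7638, c_gold = y_gold − 0.113·k_gold ≈ 1.1641.
Gain: Δc = 1.1641 − 1.0757 ≈ 0.0884.

Δc ≈ 0.09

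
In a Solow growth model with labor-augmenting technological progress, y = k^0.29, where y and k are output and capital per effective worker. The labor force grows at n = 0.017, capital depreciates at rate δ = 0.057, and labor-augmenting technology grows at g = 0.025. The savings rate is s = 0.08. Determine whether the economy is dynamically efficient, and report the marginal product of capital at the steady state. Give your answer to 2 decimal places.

Break-even investment rate: n + g + δ = 0.017 + 0.025 + 0.057 = 0.099.
Steady-state k*: s·k^0.29 = 0.099·k gives k* = (0.08/0.099)^(1/0.71) ≈ 0.7407.
MPK = 0.29·0.7407^(-0.71) ≈ 0.3589.
MPK > n+g+δ = 0.099, so the economy is dynamically efficient (under-saving).

dynamically efficient; MPK ≈ 0.36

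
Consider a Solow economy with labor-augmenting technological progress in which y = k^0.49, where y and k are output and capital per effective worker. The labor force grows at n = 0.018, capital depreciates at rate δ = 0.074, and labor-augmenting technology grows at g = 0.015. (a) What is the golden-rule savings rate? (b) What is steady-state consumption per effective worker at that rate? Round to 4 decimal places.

Capital per effective worker breaks even when investment replaces (n + g + δ)·k; here n + g + δ = 0.107.
For Cobb-Douglas, s_gold equals capital's share: s_gold = 0.49.
Maximizing c = f(k) − (n+g+δ)·k gives f'(k) = n+g+δ, i.e. 0.49·k^(0.49−1) = 0.107, so k_gold = (0.49/0.107)^(1/0.51) ≈ 19.7565.
y_gold = 19.7565^0.49 ≈ 4.3142; c_gold = (1−0.49)·y_gold ≈ 2.2002.

(a) s_gold = 0.4900; (b) c_gold ≈ 2.2002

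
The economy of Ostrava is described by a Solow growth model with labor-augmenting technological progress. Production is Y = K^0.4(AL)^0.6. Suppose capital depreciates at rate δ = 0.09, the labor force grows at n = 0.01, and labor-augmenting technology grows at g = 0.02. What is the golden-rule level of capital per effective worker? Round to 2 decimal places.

Capital per effective worker breaks even when investment replaces (n + g + δ)·k; here n + g + δ = 0.12.
Maximizing c = f(k) − (n+g+δ)·k gives f'(k) = n+g+δ, i.e. 0.4·k^(0.4−1) = 0.12, so k_gold = (0.4/0.12)^(1/0.6) ≈ 7.4381.

k_gold ≈ 7.44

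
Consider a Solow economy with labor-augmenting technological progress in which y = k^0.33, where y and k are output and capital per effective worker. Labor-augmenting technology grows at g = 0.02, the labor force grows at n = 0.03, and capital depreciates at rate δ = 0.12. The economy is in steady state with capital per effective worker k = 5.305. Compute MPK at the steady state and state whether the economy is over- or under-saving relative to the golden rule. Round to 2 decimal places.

The effective depreciation rate is n + g + δ = 0.03 + 0.02 + 0.12 = 0.17.
MPK = 0.33·k^(0.33−1) = 0.33·5.305^(-0.67) ≈ 0.1079.
MPK < 0.17, so the economy is dynamically inefficient (over-saving).

over-saving; MPK ≈ 0.11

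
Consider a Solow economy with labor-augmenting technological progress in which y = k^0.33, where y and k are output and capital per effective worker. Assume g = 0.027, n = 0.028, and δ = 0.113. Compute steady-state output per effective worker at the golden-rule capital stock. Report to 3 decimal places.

y_gold ≈ 1.394

n + g + δ = 0.028 + 0.027 + 0.113 = 0.168.
At the golden rule the marginal product of capital equals n+g+δ: 0.33·k^(0.33−1) = 0.168. Solving, k_gold = (0.33/0.168)^(1/0.67) ≈ 2.7392.
Output: y_gold = k_gold^0.33 = 2.7392^0.33 ≈ 1.3945.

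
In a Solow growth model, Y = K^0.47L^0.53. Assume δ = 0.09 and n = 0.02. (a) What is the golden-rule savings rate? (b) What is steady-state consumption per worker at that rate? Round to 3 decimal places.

(a) s_gold = 0.470; (b) c_gold ≈ 1.921

Capital per worker breaks even when investment replaces (n + δ)·k; here n + δ = 0.11.
For Cobb-Douglas, s_gold equals capital's share: s_gold = 0.47.
Setting f'(k) = n+δ gives 0.47·k^(0.47−1) = 0.11, hence k_gold = (0.47/0.11)^(1/0.53) ≈ 15.4885.
y_gold = 15.4885^0.47 ≈ 3.6250; c_gold = (1−0.47)·y_gold ≈ 1.9212.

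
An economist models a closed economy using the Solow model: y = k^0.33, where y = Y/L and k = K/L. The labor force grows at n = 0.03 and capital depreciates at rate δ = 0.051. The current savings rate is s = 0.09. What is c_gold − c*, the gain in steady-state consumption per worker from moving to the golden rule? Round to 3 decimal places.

The effective depreciation rate is n + δ = 0.03 + 0.051 = 0.081.
Current steady state (s = 0.09): k* = (0.09/0.081)^(1/0.67) ≈ 1.1703, y* = 1.1703^0.33 ≈ 1.0533, c* = (1−0.09)·1.0533 ≈ 0.9585.
Setting f'(k) = n+δ gives 0.33·k^(0.33−1) = 0.081, hence k_gold = (0.33/0.081)^(1/0.67) ≈ 8.1375.
y_gold = 8.1375^0.33 ≈ 1.9974, c_gold = y_gold − 0.081·k_gold ≈ 1.3382.
Gain: Δc = 1.3382 − 0.9585 ≈ 0.3798.

Δc ≈ 0.380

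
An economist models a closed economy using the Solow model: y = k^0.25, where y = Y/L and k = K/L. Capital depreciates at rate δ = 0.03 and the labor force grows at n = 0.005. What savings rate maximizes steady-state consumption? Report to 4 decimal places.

The effective depreciation rate is n + δ = 0.005 + 0.03 = 0.035.
At the golden rule MPK = n+δ, and in any Cobb-Douglas steady state s = (n+δ)·k/y = MPK·k/y = capital's share 0.25.

s_gold = 0.2500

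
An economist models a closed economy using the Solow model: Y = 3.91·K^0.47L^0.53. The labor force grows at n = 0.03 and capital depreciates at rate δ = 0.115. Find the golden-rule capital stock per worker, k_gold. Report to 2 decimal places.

Break-even investment rate: n + δ = 0.03 + 0.115 = 0.145.
Golden rule sets MPK = n+δ: 0.47·3.91·k^(0.47−1) = 0.145, so k_gold = (0.47·3.91/0.145)^(1/0.53) ≈ 120.4914.

k_gold ≈ 120.49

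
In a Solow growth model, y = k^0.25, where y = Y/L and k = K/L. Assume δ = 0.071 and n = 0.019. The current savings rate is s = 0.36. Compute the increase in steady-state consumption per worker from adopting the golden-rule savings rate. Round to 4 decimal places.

The effective depreciation rate is n + δ = 0.019 + 0.071 = 0.09.
Current steady state (s = 0.36): k* = (0.36/0.09)^(1/0.75) ≈ 6.3496, y* = 6.3496^0.25 ≈ 1.5874, c* = (1−0.36)·1.5874 ≈ 1.0159.
Golden rule sets MPK = n+δ: 0.25·k^(0.25−1) = 0.09, so k_gold = (0.25/0.09)^(1/0.75) ≈ 3.9048.
y_gold = 3.9048^0.25 ≈ 1.4057, c_gold = y_gold − 0.09·k_gold ≈ 1.0543.
Gain: Δc = 1.0543 − 1.0159 ≈ 0.0384.

Δc ≈ 0.0384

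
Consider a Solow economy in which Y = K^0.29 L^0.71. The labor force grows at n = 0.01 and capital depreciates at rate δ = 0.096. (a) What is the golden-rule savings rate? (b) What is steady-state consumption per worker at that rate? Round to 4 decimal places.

The effective depreciation rate is n + δ = 0.01 + 0.096 = 0.106.
For Cobb-Douglas, s_gold equals capital's share: s_gold = 0.29.
Setting f'(k) = n+δ gives 0.29·k^(0.29−1) = 0.106, hence k_gold = (0.29/0.106)^(1/0.71) ≈ 4.1269.
y_gold = 4.1269^0.29 ≈ 1.5084; c_gold = (1−0.29)·y_gold ≈ 1.0710.

(a) s_gold = 0.2900; (b) c_gold ≈ 1.0710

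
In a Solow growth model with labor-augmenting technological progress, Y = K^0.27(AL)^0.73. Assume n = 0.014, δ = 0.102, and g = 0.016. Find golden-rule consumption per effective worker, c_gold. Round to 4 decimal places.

Capital per effective worker breaks even when investment replaces (n + g + δ)·k; here n + g + δ = 0.132.
Maximizing c = f(k) − (n+g+δ)·k gives f'(k) = n+g+δ, i.e. 0.27·k^(0.27−1) = 0.132, so k_gold = (0.27/0.132)^(1/0.73) ≈ 2.6653.
y_gold = 2.6653^0.27 ≈ 1.3030.
c_gold = y_gold − (n+g+δ)·k_gold = 1.3030 − 0.132·2.6653 ≈ 0.9512.

c_gold ≈ 0.9512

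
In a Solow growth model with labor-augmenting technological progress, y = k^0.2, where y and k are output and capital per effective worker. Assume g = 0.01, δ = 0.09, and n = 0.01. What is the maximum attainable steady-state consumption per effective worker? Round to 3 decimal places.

Break-even investment rate: n + g + δ = 0.01 + 0.01 + 0.09 = 0.11.
Setting f'(k) = n+g+δ gives 0.2·k^(0.2−1) = 0.11, hence k_gold = (0.2/0.11)^(1/0.8) ≈ 2.1113.
y_gold = 2.1113^0.2 ≈ 1.1612.
c_gold = y_gold − (n+g+δ)·k_gold = 1.1612 − 0.11·2.1113 ≈ 0.9290.

c_gold ≈ 0.929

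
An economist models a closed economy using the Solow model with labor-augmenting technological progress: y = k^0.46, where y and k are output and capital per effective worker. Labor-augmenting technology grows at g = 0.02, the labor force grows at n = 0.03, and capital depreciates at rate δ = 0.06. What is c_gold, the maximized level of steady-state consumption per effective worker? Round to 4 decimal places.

The effective depreciation rate is n + g + δ = 0.03 + 0.02 + 0.06 = 0.11.
Setting f'(k) = n+g+δ gives 0.46·k^(0.46−1) = 0.11, hence k_gold = (0.46/0.11)^(1/0.54) ≈ 14.1474.
y_gold = 14.1474^0.46 ≈ 3.3831.
c_gold = y_gold − (n+g+δ)·k_gold = 3.3831 − 0.11·14.1474 ≈ 1.8269.

c_gold ≈ 1.8269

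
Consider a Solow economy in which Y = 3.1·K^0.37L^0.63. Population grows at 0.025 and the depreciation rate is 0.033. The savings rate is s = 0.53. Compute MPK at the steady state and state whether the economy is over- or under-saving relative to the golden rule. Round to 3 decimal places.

over-saving; MPK ≈ 0.040

Break-even investment rate: n + δ = 0.025 + 0.033 = 0.058.
Steady-state k*: s·A·k^0.37 = 0.058·k gives k* = (0.53·3.1/0.058)^(1/0.63) ≈ 201.8806.
MPK = 0.37·3.1·201.8806^(-0.63) ≈ 0.0405.
MPK < n+δ = 0.058, so the economy is dynamically inefficient (over-saving).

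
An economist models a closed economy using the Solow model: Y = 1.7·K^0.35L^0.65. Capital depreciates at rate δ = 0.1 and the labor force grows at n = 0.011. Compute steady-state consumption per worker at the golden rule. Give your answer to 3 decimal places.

The effective depreciation rate is n + δ = 0.011 + 0.1 = 0.111.
At the golden rule the marginal product of capital equals n+δ: 0.35·1.7·k^(0.35−1) = 0.111. Solving, k_gold = (0.35·1.7/0.111)^(1/0.65) ≈ 13.2384.
y_gold = 1.7·13.2384^0.35 ≈ 4.1985.
c_gold = y_gold − (n+δ)·k_gold = 4.1985 − 0.111·13.2384 ≈ 2.7290.

c_gold ≈ 2.729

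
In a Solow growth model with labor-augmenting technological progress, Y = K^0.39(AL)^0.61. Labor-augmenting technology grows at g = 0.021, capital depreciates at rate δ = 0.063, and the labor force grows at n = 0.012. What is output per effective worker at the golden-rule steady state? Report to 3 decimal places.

n + g + δ = 0.012 + 0.021 + 0.063 = 0.096.
At the golden rule the marginal product of capital equals n+g+δ: 0.39·k^(0.39−1) = 0.096. Solving, k_gold = (0.39/0.096)^(1/0.61) ≈ 9.9546.
Output: y_gold = k_gold^0.39 = 9.9546^0.39 ≈ 2.4504.

y_gold ≈ 2.450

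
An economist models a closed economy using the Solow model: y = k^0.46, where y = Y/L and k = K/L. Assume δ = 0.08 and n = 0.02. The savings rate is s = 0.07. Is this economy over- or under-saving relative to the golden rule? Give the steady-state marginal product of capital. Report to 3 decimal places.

under-saving; MPK ≈ 0.657

Break-even investment rate: n + δ = 0.02 + 0.08 = 0.1.
Steady-state k*: s·k^0.46 = 0.1·k gives k* = (0.07/0.1)^(1/0.54) ≈ 0.5166.
MPK = 0.46·0.5166^(-0.54) ≈ 0.6571.
MPK > n+δ = 0.1, so the economy is dynamically efficient (under-saving).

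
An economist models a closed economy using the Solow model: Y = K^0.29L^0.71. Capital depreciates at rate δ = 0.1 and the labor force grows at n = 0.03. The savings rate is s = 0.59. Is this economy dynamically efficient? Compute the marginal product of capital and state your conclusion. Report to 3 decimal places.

dynamically inefficient; MPK ≈ 0.064

Capital per worker breaks even when investment replaces (n + δ)·k; here n + δ = 0.13.
Steady-state k*: s·k^0.29 = 0.13·k gives k* = (0.59/0.13)^(1/0.71) ≈ 8.4183.
MPK = 0.29·8.4183^(-0.71) ≈ 0.0639.
MPK < n+δ = 0.13, so the economy is dynamically inefficient (over-saving).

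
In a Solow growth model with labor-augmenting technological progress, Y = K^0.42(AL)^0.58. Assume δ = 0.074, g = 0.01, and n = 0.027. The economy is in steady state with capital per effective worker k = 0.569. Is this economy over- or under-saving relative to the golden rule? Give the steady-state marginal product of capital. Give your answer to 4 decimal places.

The effective depreciation rate is n + g + δ = 0.027 + 0.01 + 0.074 = 0.111.
MPK = 0.42·k^(0.42−1) = 0.42·0.569^(-0.58) ≈ 0.5825.
MPK > 0.111, so the economy is dynamically efficient (under-saving).

under-saving; MPK ≈ 0.5825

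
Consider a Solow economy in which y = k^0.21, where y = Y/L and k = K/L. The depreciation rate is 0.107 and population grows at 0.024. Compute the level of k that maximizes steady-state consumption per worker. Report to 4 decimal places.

k_gold ≈ 1.8173

The effective depreciation rate is n + δ = 0.024 + 0.107 = 0.131.
Maximizing c = f(k) − (n+δ)·k gives f'(k) = n+δ, i.e. 0.21·k^(0.21−1) = 0.131, so k_gold = (0.21/0.131)^(1/0.79) ≈ 1.8173.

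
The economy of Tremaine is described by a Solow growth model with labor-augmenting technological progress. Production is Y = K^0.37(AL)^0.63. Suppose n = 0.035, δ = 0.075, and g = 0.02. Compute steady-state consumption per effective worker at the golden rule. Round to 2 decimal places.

c_gold ≈ 1.16

n + g + δ = 0.035 + 0.02 + 0.075 = 0.13.
Setting f'(k) = n+g+δ gives 0.37·k^(0.37−1) = 0.13, hence k_gold = (0.37/0.13)^(1/0.63) ≈ 5.2607.
y_gold = 5.2607^0.37 ≈ 1.8484.
c_gold = y_gold − (n+g+δ)·k_gold = 1.8484 − 0.13·5.2607 ≈ 1.1645.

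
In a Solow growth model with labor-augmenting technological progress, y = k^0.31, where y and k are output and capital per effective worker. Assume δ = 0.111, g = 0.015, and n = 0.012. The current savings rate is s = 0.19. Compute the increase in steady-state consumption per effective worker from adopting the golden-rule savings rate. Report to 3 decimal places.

n + g + δ = 0.012 + 0.015 + 0.111 = 0.138.
Current steady state (s = 0.19): k* = (0.19/0.138)^(1/0.69) ≈ 1.5895, y* = 1.5895^0.31 ≈ 1.1545, c* = (1−0.19)·1.1545 ≈ 0.9351.
Golden rule sets MPK = n+g+δ: 0.31·k^(0.31−1) = 0.138, so k_gold = (0.31/0.138)^(1/0.69) ≈ 3.2314.
y_gold = 3.2314^0.31 ≈ 1.4385, c_gold = y_gold − 0.138·k_gold ≈ 0.9926.
Gain: Δc = 0.9926 − 0.9351 ≈ 0.0574.

Δc ≈ 0.057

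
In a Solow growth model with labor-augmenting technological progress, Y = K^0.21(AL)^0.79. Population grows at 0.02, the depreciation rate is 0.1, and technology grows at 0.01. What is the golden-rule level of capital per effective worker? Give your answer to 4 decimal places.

The effective depreciation rate is n + g + δ = 0.02 + 0.01 + 0.1 = 0.13.
Setting f'(k) = n+g+δ gives 0.21·k^(0.21−1) = 0.13, hence k_gold = (0.21/0.13)^(1/0.79) ≈ 1.8350.

k_gold ≈ 1.8350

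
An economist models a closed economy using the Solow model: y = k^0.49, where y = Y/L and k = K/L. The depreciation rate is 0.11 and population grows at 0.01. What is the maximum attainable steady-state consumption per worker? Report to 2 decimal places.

The effective depreciation rate is n + δ = 0.01 + 0.11 = 0.12.
Maximizing c = f(k) − (n+δ)·k gives f'(k) = n+δ, i.e. 0.49·k^(0.49−1) = 0.12, so k_gold = (0.49/0.12)^(1/0.51) ≈ 15.7786.
y_gold = 15.7786^0.49 ≈ 3.8641.
c_gold = y_gold − (n+δ)·k_gold = 3.8641 − 0.12·15.7786 ≈ 1.9707.

c_gold ≈ 1.97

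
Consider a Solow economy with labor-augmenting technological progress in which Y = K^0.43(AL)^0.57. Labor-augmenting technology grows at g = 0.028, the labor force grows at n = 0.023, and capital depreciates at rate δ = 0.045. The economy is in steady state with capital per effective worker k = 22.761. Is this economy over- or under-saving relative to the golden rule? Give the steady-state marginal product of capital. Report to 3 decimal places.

Capital per effective worker breaks even when investment replaces (n + g + δ)·k; here n + g + δ = 0.096.
MPK = 0.43·k^(0.43−1) = 0.43·22.761^(-0.57) ≈ 0.0724.
MPK < 0.096, so the economy is dynamically inefficient (over-saving).

over-saving; MPK ≈ 0.072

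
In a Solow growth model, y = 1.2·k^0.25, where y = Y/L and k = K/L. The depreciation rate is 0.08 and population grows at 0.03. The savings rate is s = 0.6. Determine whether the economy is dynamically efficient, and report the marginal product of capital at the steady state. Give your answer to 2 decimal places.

Break-even investment rate: n + δ = 0.03 + 0.08 = 0.11.
Steady-state k*: s·A·k^0.25 = 0.11·k gives k* = (0.6·1.2/0.11)^(1/0.75) ≈ 12.2439.
MPK = 0.25·1.2·12.2439^(-0.75) ≈ 0.0458.
MPK < n+δ = 0.11, so the economy is dynamically inefficient (over-saving).

dynamically inefficient; MPK ≈ 0.05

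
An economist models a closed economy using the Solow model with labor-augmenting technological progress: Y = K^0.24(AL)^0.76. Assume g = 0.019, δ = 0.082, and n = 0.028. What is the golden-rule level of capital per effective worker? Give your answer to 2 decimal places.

k_gold ≈ 2.26

Capital per effective worker breaks even when investment replaces (n + g + δ)·k; here n + g + δ = 0.129.
At the golden rule the marginal product of capital equals n+g+δ: 0.24·k^(0.24−1) = 0.129. Solving, k_gold = (0.24/0.129)^(1/0.76) ≈ 2.2634.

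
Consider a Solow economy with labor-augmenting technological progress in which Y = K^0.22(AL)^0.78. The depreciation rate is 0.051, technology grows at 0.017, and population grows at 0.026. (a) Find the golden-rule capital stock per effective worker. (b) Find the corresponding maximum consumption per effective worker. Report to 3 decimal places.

Break-even investment rate: n + g + δ = 0.026 + 0.017 + 0.051 = 0.094.
Maximizing c = f(k) − (n+g+δ)·k gives f'(k) = n+g+δ, i.e. 0.22·k^(0.22−1) = 0.094, so k_gold = (0.22/0.094)^(1/0.78) ≈ 2.9748.
y_gold = 2.9748^0.22 ≈ 1.2710; c_gold = y_gold − 0.094·k_gold ≈ 0.9914.

(a) k_gold ≈ 2.975; (b) c_gold ≈ 0.991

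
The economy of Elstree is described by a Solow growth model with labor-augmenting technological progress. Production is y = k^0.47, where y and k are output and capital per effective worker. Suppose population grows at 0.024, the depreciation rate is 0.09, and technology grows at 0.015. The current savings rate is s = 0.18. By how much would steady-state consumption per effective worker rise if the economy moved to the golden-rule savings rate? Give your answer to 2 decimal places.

Δc ≈ 0.57

The effective depreciation rate is n + g + δ = 0.024 + 0.015 + 0.09 = 0.129.
Current steady state (s = 0.18): k* = (0.18/0.129)^(1/0.53) ≈ 1.8749, y* = 1.8749^0.47 ≈ 1.3437, c* = (1−0.18)·1.3437 ≈ 1.1018.
At the golden rule the marginal product of capital equals n+g+δ: 0.47·k^(0.47−1) = 0.129. Solving, k_gold = (0.47/0.129)^(1/0.53) ≈ 11.4670.
y_gold = 11.4670^0.47 ≈ 3.1473, c_gold = y_gold − 0.129·k_gold ≈ 1.6681.
Gain: Δc = 1.6681 − 1.1018 ≈ 0.5662.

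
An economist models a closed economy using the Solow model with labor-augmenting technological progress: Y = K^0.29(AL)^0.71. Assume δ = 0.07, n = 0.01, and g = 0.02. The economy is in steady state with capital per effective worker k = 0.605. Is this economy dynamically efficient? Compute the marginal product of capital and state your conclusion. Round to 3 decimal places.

Break-even investment rate: n + g + δ = 0.01 + 0.02 + 0.07 = 0.1.
MPK = 0.29·k^(0.29−1) = 0.29·0.605^(-0.71) ≈ 0.4143.
MPK > 0.1, so the economy is dynamically efficient (under-saving).

dynamically efficient; MPK ≈ 0.414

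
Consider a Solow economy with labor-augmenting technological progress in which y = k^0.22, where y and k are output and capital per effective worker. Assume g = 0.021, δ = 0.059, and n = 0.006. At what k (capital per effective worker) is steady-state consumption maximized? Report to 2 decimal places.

k_gold ≈ 3.33

The effective depreciation rate is n + g + δ = 0.006 + 0.021 + 0.059 = 0.086.
At the golden rule the marginal product of capital equals n+g+δ: 0.22·k^(0.22−1) = 0.086. Solving, k_gold = (0.22/0.086)^(1/0.78) ≈ 3.3341.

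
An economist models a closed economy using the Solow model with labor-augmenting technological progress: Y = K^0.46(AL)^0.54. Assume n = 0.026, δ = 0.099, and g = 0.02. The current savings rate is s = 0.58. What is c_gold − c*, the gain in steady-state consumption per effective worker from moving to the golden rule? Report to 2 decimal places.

The effective depreciation rate is n + g + δ = 0.026 + 0.02 + 0.099 = 0.145.
Current steady state (s = 0.58): k* = (0.58/0.145)^(1/0.54) ≈ 13.0294, y* = 13.0294^0.46 ≈ 3.2574, c* = (1−0.58)·3.2574 ≈ 1.3681.
Golden rule sets MPK = n+g+δ: 0.46·k^(0.46−1) = 0.145, so k_gold = (0.46/0.145)^(1/0.54) ≈ 8.4820.
y_gold = 8.4820^0.46 ≈ 2.6737, c_gold = y_gold − 0.145·k_gold ≈ 1.4438.
Gain: Δc = 1.4438 − 1.3681 ≈ 0.0757.

Δc ≈ 0.08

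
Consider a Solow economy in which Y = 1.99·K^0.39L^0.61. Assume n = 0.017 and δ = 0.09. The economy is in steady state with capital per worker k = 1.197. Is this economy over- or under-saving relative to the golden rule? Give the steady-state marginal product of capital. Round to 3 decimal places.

under-saving; MPK ≈ 0.695

n + δ = 0.017 + 0.09 = 0.107.
MPK = 0.39·1.99·k^(0.39−1) = 0.39·1.99·1.197^(-0.61) ≈ 0.6955.
MPK > 0.107, so the economy is dynamically efficient (under-saving).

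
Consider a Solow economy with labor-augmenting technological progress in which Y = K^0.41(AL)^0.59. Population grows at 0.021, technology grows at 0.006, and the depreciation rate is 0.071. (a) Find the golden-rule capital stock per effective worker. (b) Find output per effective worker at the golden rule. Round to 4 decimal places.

(a) k_gold ≈ 11.3107; (b) y_gold ≈ 2.7035

Capital per effective worker breaks even when investment replaces (n + g + δ)·k; here n + g + δ = 0.098.
Setting f'(k) = n+g+δ gives 0.41·k^(0.41−1) = 0.098, hence k_gold = (0.41/0.098)^(1/0.59) ≈ 11.3107.
y_gold = 11.3107^0.41 ≈ 2.7035.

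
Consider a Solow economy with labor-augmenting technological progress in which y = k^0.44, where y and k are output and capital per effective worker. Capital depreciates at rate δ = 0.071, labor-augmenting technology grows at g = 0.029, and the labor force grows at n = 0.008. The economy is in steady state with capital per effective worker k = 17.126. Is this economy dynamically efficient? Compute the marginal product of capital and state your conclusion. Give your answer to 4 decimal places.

Break-even investment rate: n + g + δ = 0.008 + 0.029 + 0.071 = 0.108.
MPK = 0.44·k^(0.44−1) = 0.44·17.126^(-0.56) ≈ 0.0897.
MPK < 0.108, so the economy is dynamically inefficient (over-saving).

dynamically inefficient; MPK ≈ 0.0897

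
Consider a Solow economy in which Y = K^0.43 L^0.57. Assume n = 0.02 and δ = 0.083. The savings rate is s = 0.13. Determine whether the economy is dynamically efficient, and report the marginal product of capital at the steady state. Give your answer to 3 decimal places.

Capital per worker breaks even when investment replaces (n + δ)·k; here n + δ = 0.103.
Steady-state k*: s·k^0.43 = 0.103·k gives k* = (0.13/0.103)^(1/0.57) ≈ 1.5045.
MPK = 0.43·1.5045^(-0.57) ≈ 0.3407.
MPK > n+δ = 0.103, so the economy is dynamically efficient (under-saving).

dynamically efficient; MPK ≈ 0.341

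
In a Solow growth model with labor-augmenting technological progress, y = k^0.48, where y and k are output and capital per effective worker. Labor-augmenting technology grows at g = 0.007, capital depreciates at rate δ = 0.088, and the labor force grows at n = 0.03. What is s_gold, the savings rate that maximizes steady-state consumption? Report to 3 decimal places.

s_gold = 0.480

Break-even investment rate: n + g + δ = 0.03 + 0.007 + 0.088 = 0.125.
At the golden rule MPK = n+g+δ, and in any Cobb-Douglas steady state s = (n+g+δ)·k/y = MPK·k/y = capital's share 0.48.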